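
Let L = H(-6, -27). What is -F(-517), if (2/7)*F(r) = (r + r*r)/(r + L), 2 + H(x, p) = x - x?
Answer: 311234/173 ≈ 1799.0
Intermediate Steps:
H(x, p) = -2 (H(x, p) = -2 + (x - x) = -2 + 0 = -2)
L = -2
F(r) = 7*(r + r²)/(2*(-2 + r)) (F(r) = 7*((r + r*r)/(r - 2))/2 = 7*((r + r²)/(-2 + r))/2 = 7*(r + r²)/(2*(-2 + r)))
-F(-517) = -7*(-517)*(1 - 517)/(2*(-2 - 517)) = -7*(-517)*(-516)/(2*(-519)) = -7*(-517)*(-1)*(-516)/(2*519) = -1*(-311234/173) = 311234/173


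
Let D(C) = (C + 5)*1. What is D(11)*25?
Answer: 400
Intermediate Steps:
D(C) = 5 + C (D(C) = (5 + C)*1 = 5 + C)
D(11)*25 = (5 + 11)*25 = 16*25 = 400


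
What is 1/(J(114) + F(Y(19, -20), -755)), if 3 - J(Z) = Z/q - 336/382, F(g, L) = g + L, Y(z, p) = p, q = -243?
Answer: -15471/11922746 ≈ -0.0012976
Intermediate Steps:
F(g, L) = L + g
J(Z) = 741/191 + Z/243 (J(Z) = 3 - (Z/(-243) - 336/382) = 3 - (Z*(-1/243) - 336*1/382) = 3 - (-Z/243 - 168/191) = 3 - (-168/191 - Z/243) = 3 + (168/191 + Z/243) = 741/191 + Z/243)
1/(J(114) + F(Y(19, -20), -755)) = 1/((741/191 + (1/243)*114) + (-755 - 20)) = 1/((741/191 + 38/81) - 775) = 1/(67279/15471 - 775) = 1/(-11922746/15471) = -15471/11922746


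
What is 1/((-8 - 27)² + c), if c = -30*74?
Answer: -1/995 ≈ -0.0010050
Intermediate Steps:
c = -2220
1/((-8 - 27)² + c) = 1/((-8 - 27)² - 2220) = 1/((-35)² - 2220) = 1/(1225 - 2220) = 1/(-995) = -1/995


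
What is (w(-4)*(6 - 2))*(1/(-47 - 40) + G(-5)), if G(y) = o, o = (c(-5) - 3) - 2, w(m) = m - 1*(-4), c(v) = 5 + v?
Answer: 0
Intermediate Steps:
w(m) = 4 + m (w(m) = m + 4 = 4 + m)
o = -5 (o = ((5 - 5) - 3) - 2 = (0 - 3) - 2 = -3 - 2 = -5)
G(y) = -5
(w(-4)*(6 - 2))*(1/(-47 - 40) + G(-5)) = ((4 - 4)*(6 - 2))*(1/(-47 - 40) - 5) = (0*4)*(1/(-87) - 5) = 0*(-1/87 - 5) = 0*(-436/87) = 0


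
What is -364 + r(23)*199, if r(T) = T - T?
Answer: -364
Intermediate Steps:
r(T) = 0
-364 + r(23)*199 = -364 + 0*199 = -364 + 0 = -364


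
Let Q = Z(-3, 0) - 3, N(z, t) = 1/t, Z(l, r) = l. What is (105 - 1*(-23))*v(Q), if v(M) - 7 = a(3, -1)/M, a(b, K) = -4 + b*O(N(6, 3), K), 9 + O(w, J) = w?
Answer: 1536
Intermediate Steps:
O(w, J) = -9 + w
Q = -6 (Q = -3 - 3 = -6)
a(b, K) = -4 - 26*b/3 (a(b, K) = -4 + b*(-9 + 1/3) = -4 + b*(-9 + ⅓) = -4 + b*(-26/3) = -4 - 26*b/3)
v(M) = 7 - 30/M (v(M) = 7 + (-4 - 26/3*3)/M = 7 + (-4 - 26)/M = 7 - 30/M)
(105 - 1*(-23))*v(Q) = (105 - 1*(-23))*(7 - 30/(-6)) = (105 + 23)*(7 - 30*(-⅙)) = 128*(7 + 5) = 128*12 = 1536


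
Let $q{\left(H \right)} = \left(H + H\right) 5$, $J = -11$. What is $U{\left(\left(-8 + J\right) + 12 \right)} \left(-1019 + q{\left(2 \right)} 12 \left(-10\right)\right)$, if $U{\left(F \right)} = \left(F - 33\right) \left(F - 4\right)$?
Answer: $-1504360$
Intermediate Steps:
$q{\left(H \right)} = 10 H$ ($q{\left(H \right)} = 2 H 5 = 10 H$)
$U{\left(F \right)} = \left(-33 + F\right) \left(-4 + F\right)$
$U{\left(\left(-8 + J\right) + 12 \right)} \left(-1019 + q{\left(2 \right)} 12 \left(-10\right)\right) = \left(132 + \left(\left(-8 - 11\right) + 12\right)^{2} - 37 \left(\left(-8 - 11\right) + 12\right)\right) \left(-1019 + 10 \cdot 2 \cdot 12 \left(-10\right)\right) = \left(132 + \left(-19 + 12\right)^{2} - 37 \left(-19 + 12\right)\right) \left(-1019 + 20 \cdot 12 \left(-10\right)\right) = \left(132 + \left(-7\right)^{2} - -259\right) \left(-1019 + 240 \left(-10\right)\right) = \left(132 + 49 + 259\right) \left(-1019 - 2400\right) = 440 \left(-3419\right) = -1504360$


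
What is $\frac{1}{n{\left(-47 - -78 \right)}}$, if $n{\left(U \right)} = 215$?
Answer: $\frac{1}{215} \approx 0.0046512$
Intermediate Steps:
$\frac{1}{n{\left(-47 - -78 \right)}} = \frac{1}{215}$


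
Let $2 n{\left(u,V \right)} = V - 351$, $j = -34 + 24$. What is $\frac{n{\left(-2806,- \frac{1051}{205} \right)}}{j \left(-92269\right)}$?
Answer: $- \frac{36503}{189151450} \approx -0.00019298$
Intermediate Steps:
$j = -10$
$n{\left(u,V \right)} = - \frac{351}{2} + \frac{V}{2}$ ($n{\left(u,V \right)} = \frac{V - 351}{2} = \frac{-351 + V}{2} = - \frac{351}{2} + \frac{V}{2}$)
$\frac{n{\left(-2806,- \frac{1051}{205} \right)}}{j \left(-92269\right)} = \frac{- \frac{351}{2} + \frac{\left(-1051\right) \frac{1}{205}}{2}}{\left(-10\right) \left(-92269\right)} = \frac{- \frac{351}{2} + \frac{\left(-1051\right) \frac{1}{205}}{2}}{922690} = \left(- \frac{351}{2} + \frac{1}{2} \left(- \frac{1051}{205}\right)\right) \frac{1}{922690} = \left(- \frac{351}{2} - \frac{1051}{410}\right) \frac{1}{922690} = \left(- \frac{36503}{205}\right) \frac{1}{922690} = - \frac{36503}{189151450}$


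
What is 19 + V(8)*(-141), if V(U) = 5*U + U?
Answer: -6749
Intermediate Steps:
V(U) = 6*U
19 + V(8)*(-141) = 19 + (6*8)*(-141) = 19 + 48*(-141) = 19 - 6768 = -6749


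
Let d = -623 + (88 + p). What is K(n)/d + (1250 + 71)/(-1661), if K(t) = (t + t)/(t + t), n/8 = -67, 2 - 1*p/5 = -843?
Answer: -4872829/6129090 ≈ -0.79503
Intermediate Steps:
p = 4225 (p = 10 - 5*(-843) = 10 + 4215 = 4225)
n = -536 (n = 8*(-67) = -536)
K(t) = 1 (K(t) = (2*t)/((2*t)) = (2*t)*(1/(2*t)) = 1)
d = 3690 (d = -623 + (88 + 4225) = -623 + 4313 = 3690)
K(n)/d + (1250 + 71)/(-1661) = 1/3690 + (1250 + 71)/(-1661) = 1*(1/3690) + 1321*(-1/1661) = 1/3690 - 1321/1661 = -4872829/6129090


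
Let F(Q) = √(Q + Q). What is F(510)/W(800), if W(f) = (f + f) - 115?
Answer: 2*√255/1485 ≈ 0.021507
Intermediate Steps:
W(f) = -115 + 2*f (W(f) = 2*f - 115 = -115 + 2*f)
F(Q) = √2*√Q (F(Q) = √(2*Q) = √2*√Q)
F(510)/W(800) = (√2*√510)/(-115 + 2*800) = (2*√255)/(-115 + 1600) = (2*√255)/1485 = (2*√255)*(1/1485) = 2*√255/1485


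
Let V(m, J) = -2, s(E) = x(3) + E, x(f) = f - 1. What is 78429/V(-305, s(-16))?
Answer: -78429/2 ≈ -39215.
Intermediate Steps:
x(f) = -1 + f
s(E) = 2 + E (s(E) = (-1 + 3) + E = 2 + E)
78429/V(-305, s(-16)) = 78429/(-2) = 78429*(-½) = -78429/2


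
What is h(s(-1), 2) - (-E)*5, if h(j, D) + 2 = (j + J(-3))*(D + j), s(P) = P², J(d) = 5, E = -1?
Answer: 11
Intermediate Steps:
h(j, D) = -2 + (5 + j)*(D + j) (h(j, D) = -2 + (j + 5)*(D + j) = -2 + (5 + j)*(D + j))
h(s(-1), 2) - (-E)*5 = (-2 + ((-1)²)² + 5*2 + 5*(-1)² + 2*(-1)²) - (-1*(-1))*5 = (-2 + 1² + 10 + 5*1 + 2*1) - 5 = (-2 + 1 + 10 + 5 + 2) - 1*5 = 16 - 5 = 11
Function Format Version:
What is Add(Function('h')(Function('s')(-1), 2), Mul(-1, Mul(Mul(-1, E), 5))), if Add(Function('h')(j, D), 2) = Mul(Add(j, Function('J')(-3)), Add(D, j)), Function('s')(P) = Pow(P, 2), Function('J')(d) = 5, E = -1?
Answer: 11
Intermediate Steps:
Function('h')(j, D) = Add(-2, Mul(Add(5, j), Add(D, j))) (Function('h')(j, D) = Add(-2, Mul(Add(j, 5), Add(D, j))) = Add(-2, Mul(Add(5, j), Add(D, j))))
Add(Function('h')(Function('s')(-1), 2), Mul(-1, Mul(Mul(-1, E), 5))) = Add(Add(-2, Pow(Pow(-1, 2), 2), Mul(5, 2), Mul(5, Pow(-1, 2)), Mul(2, Pow(-1, 2))), Mul(-1, Mul(Mul(-1, -1), 5))) = Add(Add(-2, Pow(1, 2), 10, Mul(5, 1), Mul(2, 1)), Mul(-1, Mul(1, 5))) = Add(Add(-2, 1, 10, 5, 2), Mul(-1, 5)) = Add(16, -5) = 11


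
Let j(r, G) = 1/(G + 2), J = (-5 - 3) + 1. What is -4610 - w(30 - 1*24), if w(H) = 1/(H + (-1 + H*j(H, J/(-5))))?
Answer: -530167/115 ≈ -4610.1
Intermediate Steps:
J = -7 (J = -8 + 1 = -7)
j(r, G) = 1/(2 + G)
w(H) = 1/(-1 + 22*H/17) (w(H) = 1/(H + (-1 + H/(2 - 7/(-5)))) = 1/(H + (-1 + H/(2 - 7*(-⅕)))) = 1/(H + (-1 + H/(2 + 7/5))) = 1/(H + (-1 + H/(17/5))) = 1/(H + (-1 + H*(5/17))) = 1/(H + (-1 + 5*H/17)) = 1/(-1 + 22*H/17))
-4610 - w(30 - 1*24) = -4610 - 17/(-17 + 22*(30 - 1*24)) = -4610 - 17/(-17 + 22*(30 - 24)) = -4610 - 17/(-17 + 22*6) = -4610 - 17/(-17 + 132) = -4610 - 17/115 = -530167/115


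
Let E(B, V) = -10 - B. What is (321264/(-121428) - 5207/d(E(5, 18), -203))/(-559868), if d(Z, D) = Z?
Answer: -17429351/28326521460 ≈ -0.00061530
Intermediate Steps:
(321264/(-121428) - 5207/d(E(5, 18), -203))/(-559868) = (321264/(-121428) - 5207/(-10 - 1*5))/(-559868) = (321264*(-1/121428) - 5207/(-10 - 5))*(-1/559868) = (-8924/3373 - 5207/(-15))*(-1/559868) = (-8924/3373 - 5207*(-1/15))*(-1/559868) = (-8924/3373 + 5207/15)*(-1/559868) = (17429351/50595)*(-1/559868) = -17429351/28326521460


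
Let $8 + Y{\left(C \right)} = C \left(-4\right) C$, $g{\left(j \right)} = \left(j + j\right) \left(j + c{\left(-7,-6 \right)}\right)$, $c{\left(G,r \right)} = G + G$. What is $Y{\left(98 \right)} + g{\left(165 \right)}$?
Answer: $11406$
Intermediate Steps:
$c{\left(G,r \right)} = 2 G$
$g{\left(j \right)} = 2 j \left(-14 + j\right)$ ($g{\left(j \right)} = \left(j + j\right) \left(j + 2 \left(-7\right)\right) = 2 j \left(j - 14\right) = 2 j \left(-14 + j\right)$)
$Y{\left(C \right)} = -8 - 4 C^{2}$ ($Y{\left(C \right)} = -8 + C \left(-4\right) C = -8 + - 4 C C = -8 - 4 C^{2}$)
$Y{\left(98 \right)} + g{\left(165 \right)} = \left(-8 - 4 \cdot 98^{2}\right) + 2 \cdot 165 \left(-14 + 165\right) = \left(-8 - 38416\right) + 2 \cdot 165 \cdot 151 = \left(-8 - 38416\right) + 49830 = -38424 + 49830 = 11406$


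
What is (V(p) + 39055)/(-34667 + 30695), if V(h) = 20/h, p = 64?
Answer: -208295/21184 ≈ -9.8327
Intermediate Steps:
(V(p) + 39055)/(-34667 + 30695) = (20/64 + 39055)/(-34667 + 30695) = (20*(1/64) + 39055)/(-3972) = (5/16 + 39055)*(-1/3972) = (624885/16)*(-1/3972) = -208295/21184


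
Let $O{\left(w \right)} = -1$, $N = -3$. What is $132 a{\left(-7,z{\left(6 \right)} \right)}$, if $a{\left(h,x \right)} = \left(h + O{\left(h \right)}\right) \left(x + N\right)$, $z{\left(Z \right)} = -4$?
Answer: $7392$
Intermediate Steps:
$a{\left(h,x \right)} = \left(-1 + h\right) \left(-3 + x\right)$ ($a{\left(h,x \right)} = \left(h - 1\right) \left(x - 3\right) = \left(-1 + h\right) \left(-3 + x\right)$)
$132 a{\left(-7,z{\left(6 \right)} \right)} = 132 \left(3 - -4 - -21 - -28\right) = 132 \left(3 + 4 + 21 + 28\right) = 132 \cdot 56 = 7392$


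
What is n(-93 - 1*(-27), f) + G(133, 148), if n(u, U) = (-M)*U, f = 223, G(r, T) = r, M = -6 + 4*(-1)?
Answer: 2363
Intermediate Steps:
M = -10 (M = -6 - 4 = -10)
n(u, U) = 10*U (n(u, U) = (-1*(-10))*U = 10*U)
n(-93 - 1*(-27), f) + G(133, 148) = 10*223 + 133 = 2230 + 133 = 2363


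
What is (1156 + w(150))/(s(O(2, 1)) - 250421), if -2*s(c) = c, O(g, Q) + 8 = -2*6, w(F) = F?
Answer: -1306/250411 ≈ -0.0052154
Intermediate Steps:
O(g, Q) = -20 (O(g, Q) = -8 - 2*6 = -8 - 12 = -20)
s(c) = -c/2
(1156 + w(150))/(s(O(2, 1)) - 250421) = (1156 + 150)/(-1/2*(-20) - 250421) = 1306/(10 - 250421) = 1306/(-250411) = 1306*(-1/250411) = -1306/250411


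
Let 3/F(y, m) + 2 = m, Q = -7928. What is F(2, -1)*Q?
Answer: 7928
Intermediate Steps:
F(y, m) = 3/(-2 + m)
F(2, -1)*Q = (3/(-2 - 1))*(-7928) = (3/(-3))*(-7928) = (3*(-1/3))*(-7928) = -1*(-7928) = 7928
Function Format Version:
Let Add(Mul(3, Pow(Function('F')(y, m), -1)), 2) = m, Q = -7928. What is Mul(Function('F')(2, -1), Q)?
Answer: 7928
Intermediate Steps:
Function('F')(y, m) = Mul(3, Pow(Add(-2, m), -1))
Mul(Function('F')(2, -1), Q) = Mul(Mul(3, Pow(Add(-2, -1), -1)), -7928) = Mul(Mul(3, Pow(-3, -1)), -7928) = Mul(Mul(3, Rational(-1, 3)), -7928) = Mul(-1, -7928) = 7928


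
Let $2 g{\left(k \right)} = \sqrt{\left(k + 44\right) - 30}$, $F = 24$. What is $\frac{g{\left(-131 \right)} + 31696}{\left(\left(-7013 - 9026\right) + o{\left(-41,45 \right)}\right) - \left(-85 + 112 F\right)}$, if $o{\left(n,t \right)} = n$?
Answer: $- \frac{4528}{2669} - \frac{3 i \sqrt{13}}{37366} \approx -1.6965 - 0.00028948 i$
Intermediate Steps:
$g{\left(k \right)} = \frac{\sqrt{14 + k}}{2}$ ($g{\left(k \right)} = \frac{\sqrt{\left(k + 44\right) - 30}}{2} = \frac{\sqrt{\left(44 + k\right) - 30}}{2} = \frac{\sqrt{14 + k}}{2}$)
$\frac{g{\left(-131 \right)} + 31696}{\left(\left(-7013 - 9026\right) + o{\left(-41,45 \right)}\right) - \left(-85 + 112 F\right)} = \frac{\frac{\sqrt{14 - 131}}{2} + 31696}{\left(\left(-7013 - 9026\right) - 41\right) + \left(85 - 2688\right)} = \frac{\frac{\sqrt{-117}}{2} + 31696}{\left(-16039 - 41\right) + \left(85 - 2688\right)} = \frac{\frac{3 i \sqrt{13}}{2} + 31696}{-16080 - 2603} = \frac{\frac{3 i \sqrt{13}}{2} + 31696}{-18683} = \left(31696 + \frac{3 i \sqrt{13}}{2}\right) \left(- \frac{1}{18683}\right) = - \frac{4528}{2669} - \frac{3 i \sqrt{13}}{37366}$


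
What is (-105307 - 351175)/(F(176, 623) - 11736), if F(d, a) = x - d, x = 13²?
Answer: 456482/11743 ≈ 38.873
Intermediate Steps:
x = 169
F(d, a) = 169 - d
(-105307 - 351175)/(F(176, 623) - 11736) = (-105307 - 351175)/((169 - 1*176) - 11736) = -456482/((169 - 176) - 11736) = -456482/(-7 - 11736) = -456482/(-11743) = -456482*(-1/11743) = 456482/11743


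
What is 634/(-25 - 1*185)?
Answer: -317/105 ≈ -3.0190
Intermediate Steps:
634/(-25 - 1*185) = 634/(-25 - 185) = 634/(-210) = 634*(-1/210) = -317/105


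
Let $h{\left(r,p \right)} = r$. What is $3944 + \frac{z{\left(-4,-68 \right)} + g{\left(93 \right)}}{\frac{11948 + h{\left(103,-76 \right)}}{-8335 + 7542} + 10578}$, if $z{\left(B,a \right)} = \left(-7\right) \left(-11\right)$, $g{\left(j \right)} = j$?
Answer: $\frac{2541251834}{644331} \approx 3944.0$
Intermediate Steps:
$z{\left(B,a \right)} = 77$
$3944 + \frac{z{\left(-4,-68 \right)} + g{\left(93 \right)}}{\frac{11948 + h{\left(103,-76 \right)}}{-8335 + 7542} + 10578} = 3944 + \frac{77 + 93}{\frac{11948 + 103}{-8335 + 7542} + 10578} = 3944 + \frac{170}{\frac{12051}{-793} + 10578} = 3944 + \frac{170}{12051 \left(- \frac{1}{793}\right) + 10578} = 3944 + \frac{170}{- \frac{927}{61} + 10578} = 3944 + \frac{170}{\frac{644331}{61}} = 3944 + 170 \cdot \frac{61}{644331} = 3944 + \frac{10370}{644331} = \frac{2541251834}{644331}$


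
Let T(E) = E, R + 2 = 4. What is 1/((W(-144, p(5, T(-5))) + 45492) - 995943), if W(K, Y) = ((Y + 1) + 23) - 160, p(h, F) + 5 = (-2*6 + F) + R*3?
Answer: -1/950603 ≈ -1.0520e-6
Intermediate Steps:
R = 2 (R = -2 + 4 = 2)
p(h, F) = -11 + F (p(h, F) = -5 + ((-2*6 + F) + 2*3) = -5 + ((-12 + F) + 6) = -5 + (-6 + F) = -11 + F)
W(K, Y) = -136 + Y (W(K, Y) = ((1 + Y) + 23) - 160 = (24 + Y) - 160 = -136 + Y)
1/((W(-144, p(5, T(-5))) + 45492) - 995943) = 1/(((-136 + (-11 - 5)) + 45492) - 995943) = 1/(((-136 - 16) + 45492) - 995943) = 1/((-152 + 45492) - 995943) = 1/(45340 - 995943) = 1/(-950603) = -1/950603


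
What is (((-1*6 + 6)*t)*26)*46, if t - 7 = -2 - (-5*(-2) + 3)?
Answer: 0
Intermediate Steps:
t = -8 (t = 7 + (-2 - (-5*(-2) + 3)) = 7 + (-2 - (10 + 3)) = 7 + (-2 - 1*13) = 7 + (-2 - 13) = 7 - 15 = -8)
(((-1*6 + 6)*t)*26)*46 = (((-1*6 + 6)*(-8))*26)*46 = (((-6 + 6)*(-8))*26)*46 = ((0*(-8))*26)*46 = (0*26)*46 = 0*46 = 0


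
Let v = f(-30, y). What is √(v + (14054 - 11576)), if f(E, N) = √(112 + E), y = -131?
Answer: √(2478 + √82) ≈ 49.870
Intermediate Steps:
v = √82 (v = √(112 - 30) = √82 ≈ 9.0554)
√(v + (14054 - 11576)) = √(√82 + (14054 - 11576)) = √(√82 + 2478) = √(2478 + √82)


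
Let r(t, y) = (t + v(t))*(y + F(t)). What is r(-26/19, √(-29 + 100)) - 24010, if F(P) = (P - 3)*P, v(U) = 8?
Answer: -164412682/6859 + 126*√71/19 ≈ -23914.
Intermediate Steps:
F(P) = P*(-3 + P) (F(P) = (-3 + P)*P = P*(-3 + P))
r(t, y) = (8 + t)*(y + t*(-3 + t)) (r(t, y) = (t + 8)*(y + t*(-3 + t)) = (8 + t)*(y + t*(-3 + t)))
r(-26/19, √(-29 + 100)) - 24010 = ((-26/19)³ - (-624)/19 + 5*(-26/19)² + 8*√(-29 + 100) + (-26/19)*√(-29 + 100)) - 24010 = ((-26*1/19)³ - (-624)/19 + 5*(-26*1/19)² + 8*√71 + (-26*1/19)*√71) - 24010 = ((-26/19)³ - 24*(-26/19) + 5*(-26/19)² + 8*√71 - 26*√71/19) - 24010 = (-17576/6859 + 624/19 + 5*(676/361) + 8*√71 - 26*√71/19) - 24010 = (-17576/6859 + 624/19 + 3380/361 + 8*√71 - 26*√71/19) - 24010 = (271908/6859 + 126*√71/19) - 24010 = -164412682/6859 + 126*√71/19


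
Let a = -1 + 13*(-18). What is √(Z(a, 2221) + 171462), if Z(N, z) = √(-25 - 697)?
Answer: √(171462 + 19*I*√2) ≈ 414.08 + 0.032*I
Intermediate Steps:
a = -235 (a = -1 - 234 = -235)
Z(N, z) = 19*I*√2 (Z(N, z) = √(-722) = 19*I*√2)
√(Z(a, 2221) + 171462) = √(19*I*√2 + 171462) = √(171462 + 19*I*√2)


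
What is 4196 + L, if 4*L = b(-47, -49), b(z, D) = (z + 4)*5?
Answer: 16569/4 ≈ 4142.3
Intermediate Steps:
b(z, D) = 20 + 5*z (b(z, D) = (4 + z)*5 = 20 + 5*z)
L = -215/4 (L = (20 + 5*(-47))/4 = (20 - 235)/4 = (¼)*(-215) = -215/4 ≈ -53.750)
4196 + L = 4196 - 215/4 = 16569/4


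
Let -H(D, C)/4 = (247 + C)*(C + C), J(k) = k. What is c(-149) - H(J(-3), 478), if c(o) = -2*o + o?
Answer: 2772549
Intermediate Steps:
c(o) = -o
H(D, C) = -8*C*(247 + C) (H(D, C) = -4*(247 + C)*(C + C) = -4*(247 + C)*2*C = -8*C*(247 + C))
c(-149) - H(J(-3), 478) = -1*(-149) - (-8)*478*(247 + 478) = 149 - (-8)*478*725 = 149 - 1*(-2772400) = 149 + 2772400 = 2772549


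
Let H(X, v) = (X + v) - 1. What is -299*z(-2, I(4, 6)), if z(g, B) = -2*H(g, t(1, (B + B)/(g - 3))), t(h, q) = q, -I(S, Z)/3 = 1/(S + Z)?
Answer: -43056/25 ≈ -1722.2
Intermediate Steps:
I(S, Z) = -3/(S + Z)
H(X, v) = -1 + X + v
z(g, B) = 2 - 2*g - 4*B/(-3 + g) (z(g, B) = -2*(-1 + g + (B + B)/(g - 3)) = -2*(-1 + g + (2*B)/(-3 + g)) = -2*(-1 + g + 2*B/(-3 + g)) = 2 - 2*g - 4*B/(-3 + g))
-299*z(-2, I(4, 6)) = -598*(-(-6)/(4 + 6) - (-1 - 2)*(-3 - 2))/(-3 - 2) = -598*(-(-6)/10 - 1*(-3)*(-5))/(-5) = -598*(-1)*(-(-6)/10 - 15)/5 = -598*(-1)*(-2*(-3/10) - 15)/5 = -598*(-1)*(⅗ - 15)/5 = -598*(-1)*(-72)/(5*5) = -299*144/25 = -43056/25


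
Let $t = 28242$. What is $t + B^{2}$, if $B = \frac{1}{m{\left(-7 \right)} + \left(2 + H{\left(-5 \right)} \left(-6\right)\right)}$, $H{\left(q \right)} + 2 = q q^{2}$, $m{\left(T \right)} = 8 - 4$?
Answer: $\frac{16657809409}{589824} \approx 28242.0$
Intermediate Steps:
$m{\left(T \right)} = 4$
$H{\left(q \right)} = -2 + q^{3}$ ($H{\left(q \right)} = -2 + q q^{2} = -2 + q^{3}$)
$B = \frac{1}{768}$ ($B = \frac{1}{4 + \left(2 + \left(-2 + \left(-5\right)^{3}\right) \left(-6\right)\right)} = \frac{1}{4 + \left(2 + \left(-2 - 125\right) \left(-6\right)\right)} = \frac{1}{4 + \left(2 - -762\right)} = \frac{1}{4 + \left(2 + 762\right)} = \frac{1}{4 + 764} = \frac{1}{768} \approx 0.0013021$)
$t + B^{2} = 28242 + \left(\frac{1}{768}\right)^{2} = 28242 + \frac{1}{589824} = \frac{16657809409}{589824}$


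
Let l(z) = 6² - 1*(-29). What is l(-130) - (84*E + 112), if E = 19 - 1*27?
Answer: 625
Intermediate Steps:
E = -8 (E = 19 - 27 = -8)
l(z) = 65 (l(z) = 36 + 29 = 65)
l(-130) - (84*E + 112) = 65 - (84*(-8) + 112) = 65 - (-672 + 112) = 65 - 1*(-560) = 65 + 560 = 625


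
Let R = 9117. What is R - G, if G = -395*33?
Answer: 22152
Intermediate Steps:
G = -13035
R - G = 9117 - 1*(-13035) = 9117 + 13035 = 22152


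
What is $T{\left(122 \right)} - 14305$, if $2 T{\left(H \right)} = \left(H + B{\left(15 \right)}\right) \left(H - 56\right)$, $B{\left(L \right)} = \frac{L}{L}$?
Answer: $-10246$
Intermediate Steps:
$B{\left(L \right)} = 1$
$T{\left(H \right)} = \frac{\left(1 + H\right) \left(-56 + H\right)}{2}$ ($T{\left(H \right)} = \frac{\left(H + 1\right) \left(H - 56\right)}{2} = \frac{\left(1 + H\right) \left(-56 + H\right)}{2}$)
$T{\left(122 \right)} - 14305 = \left(-28 + \frac{122^{2}}{2} - 3355\right) - 14305 = \left(-28 + \frac{1}{2} \cdot 14884 - 3355\right) - 14305 = \left(-28 + 7442 - 3355\right) - 14305 = 4059 - 14305 = -10246$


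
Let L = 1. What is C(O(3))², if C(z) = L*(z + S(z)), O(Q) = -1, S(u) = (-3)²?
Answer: 64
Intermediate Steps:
S(u) = 9
C(z) = 9 + z (C(z) = 1*(z + 9) = 1*(9 + z) = 9 + z)
C(O(3))² = (9 - 1)² = 8² = 64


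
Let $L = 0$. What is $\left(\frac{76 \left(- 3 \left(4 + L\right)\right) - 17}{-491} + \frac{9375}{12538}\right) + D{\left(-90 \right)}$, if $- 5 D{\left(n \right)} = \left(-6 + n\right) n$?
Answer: $- \frac{10621590097}{6156158} \approx -1725.4$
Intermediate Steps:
$D{\left(n \right)} = - \frac{n \left(-6 + n\right)}{5}$ ($D{\left(n \right)} = - \frac{\left(-6 + n\right) n}{5} = - \frac{n \left(-6 + n\right)}{5}$)
$\left(\frac{76 \left(- 3 \left(4 + L\right)\right) - 17}{-491} + \frac{9375}{12538}\right) + D{\left(-90 \right)} = \left(\frac{76 \left(- 3 \left(4 + 0\right)\right) - 17}{-491} + \frac{9375}{12538}\right) + \frac{1}{5} \left(-90\right) \left(6 - -90\right) = \left(\left(76 \left(\left(-3\right) 4\right) - 17\right) \left(- \frac{1}{491}\right) + 9375 \cdot \frac{1}{12538}\right) + \frac{1}{5} \left(-90\right) \left(6 + 90\right) = \left(\left(76 \left(-12\right) - 17\right) \left(- \frac{1}{491}\right) + \frac{9375}{12538}\right) + \frac{1}{5} \left(-90\right) 96 = \left(\left(-912 - 17\right) \left(- \frac{1}{491}\right) + \frac{9375}{12538}\right) - 1728 = \left(\left(-929\right) \left(- \frac{1}{491}\right) + \frac{9375}{12538}\right) - 1728 = \left(\frac{929}{491} + \frac{9375}{12538}\right) - 1728 = \frac{16250927}{6156158} - 1728 = - \frac{10621590097}{6156158}$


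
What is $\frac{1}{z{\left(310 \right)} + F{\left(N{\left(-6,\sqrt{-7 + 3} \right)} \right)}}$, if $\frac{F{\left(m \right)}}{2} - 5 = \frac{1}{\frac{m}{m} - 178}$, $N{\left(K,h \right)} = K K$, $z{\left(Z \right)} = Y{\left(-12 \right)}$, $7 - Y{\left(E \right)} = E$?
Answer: $\frac{177}{5131} \approx 0.034496$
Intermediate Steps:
$Y{\left(E \right)} = 7 - E$
$z{\left(Z \right)} = 19$ ($z{\left(Z \right)} = 7 - -12 = 7 + 12 = 19$)
$N{\left(K,h \right)} = K^{2}$
$F{\left(m \right)} = \frac{1768}{177}$ ($F{\left(m \right)} = 10 + \frac{2}{\frac{m}{m} - 178} = 10 + \frac{2}{1 - 178} = 10 + \frac{2}{-177} = 10 + 2 \left(- \frac{1}{177}\right) = 10 - \frac{2}{177} = \frac{1768}{177}$)
$\frac{1}{z{\left(310 \right)} + F{\left(N{\left(-6,\sqrt{-7 + 3} \right)} \right)}} = \frac{1}{19 + \frac{1768}{177}} = \frac{1}{\frac{5131}{177}} = \frac{177}{5131}$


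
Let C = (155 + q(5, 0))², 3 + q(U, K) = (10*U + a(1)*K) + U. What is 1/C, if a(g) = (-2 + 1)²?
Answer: 1/42849 ≈ 2.3338e-5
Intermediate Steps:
a(g) = 1 (a(g) = (-1)² = 1)
q(U, K) = -3 + K + 11*U (q(U, K) = -3 + ((10*U + 1*K) + U) = -3 + ((10*U + K) + U) = -3 + ((K + 10*U) + U) = -3 + (K + 11*U) = -3 + K + 11*U)
C = 42849 (C = (155 + (-3 + 0 + 11*5))² = (155 + (-3 + 0 + 55))² = (155 + 52)² = 207² = 42849)
1/C = 1/42849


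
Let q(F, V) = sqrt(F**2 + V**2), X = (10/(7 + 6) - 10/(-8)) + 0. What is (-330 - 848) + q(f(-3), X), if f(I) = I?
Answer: -1178 + 3*sqrt(3929)/52 ≈ -1174.4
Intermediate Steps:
X = 105/52 (X = (10/13 - 10*(-1/8)) + 0 = (10*(1/13) + 5/4) + 0 = (10/13 + 5/4) + 0 = 105/52 + 0 = 105/52 ≈ 2.0192)
(-330 - 848) + q(f(-3), X) = (-330 - 848) + sqrt((-3)**2 + (105/52)**2) = -1178 + sqrt(9 + 11025/2704) = -1178 + sqrt(35361/2704) = -1178 + 3*sqrt(3929)/52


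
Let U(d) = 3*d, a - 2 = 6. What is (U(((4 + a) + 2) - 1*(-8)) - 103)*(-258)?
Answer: 9546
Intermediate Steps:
a = 8 (a = 2 + 6 = 8)
(U(((4 + a) + 2) - 1*(-8)) - 103)*(-258) = (3*(((4 + 8) + 2) - 1*(-8)) - 103)*(-258) = (3*((12 + 2) + 8) - 103)*(-258) = (3*(14 + 8) - 103)*(-258) = (3*22 - 103)*(-258) = (66 - 103)*(-258) = -37*(-258) = 9546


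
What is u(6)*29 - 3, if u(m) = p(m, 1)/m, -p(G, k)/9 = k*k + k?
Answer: -90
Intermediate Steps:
p(G, k) = -9*k - 9*k² (p(G, k) = -9*(k*k + k) = -9*(k² + k) = -9*(k + k²) = -9*k - 9*k²)
u(m) = -18/m (u(m) = (-9*1*(1 + 1))/m = (-9*1*2)/m = -18/m)
u(6)*29 - 3 = -18/6*29 - 3 = -18*⅙*29 - 3 = -3*29 - 3 = -87 - 3 = -90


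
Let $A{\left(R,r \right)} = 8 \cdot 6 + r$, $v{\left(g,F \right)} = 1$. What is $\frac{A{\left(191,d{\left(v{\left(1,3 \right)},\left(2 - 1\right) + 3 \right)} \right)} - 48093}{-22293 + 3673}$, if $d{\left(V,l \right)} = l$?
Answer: $\frac{6863}{2660} \approx 2.5801$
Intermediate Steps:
$A{\left(R,r \right)} = 48 + r$
$\frac{A{\left(191,d{\left(v{\left(1,3 \right)},\left(2 - 1\right) + 3 \right)} \right)} - 48093}{-22293 + 3673} = \frac{\left(48 + \left(\left(2 - 1\right) + 3\right)\right) - 48093}{-22293 + 3673} = \frac{\left(48 + \left(1 + 3\right)\right) - 48093}{-18620} = \left(\left(48 + 4\right) - 48093\right) \left(- \frac{1}{18620}\right) = \left(52 - 48093\right) \left(- \frac{1}{18620}\right) = \left(-48041\right) \left(- \frac{1}{18620}\right) = \frac{6863}{2660}$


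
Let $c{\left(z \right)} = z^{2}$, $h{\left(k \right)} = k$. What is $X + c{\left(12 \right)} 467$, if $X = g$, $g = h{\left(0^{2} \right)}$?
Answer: $67248$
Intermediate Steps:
$g = 0$ ($g = 0^{2} = 0$)
$X = 0$
$X + c{\left(12 \right)} 467 = 0 + 12^{2} \cdot 467 = 0 + 144 \cdot 467 = 0 + 67248 = 67248$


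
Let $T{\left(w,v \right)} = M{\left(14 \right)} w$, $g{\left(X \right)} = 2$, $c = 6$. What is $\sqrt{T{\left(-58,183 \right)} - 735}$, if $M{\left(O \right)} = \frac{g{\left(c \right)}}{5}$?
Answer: $\frac{i \sqrt{18955}}{5} \approx 27.535 i$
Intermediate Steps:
$M{\left(O \right)} = \frac{2}{5}$
$T{\left(w,v \right)} = \frac{2 w}{5}$
$\sqrt{T{\left(-58,183 \right)} - 735} = \sqrt{\frac{2}{5} \left(-58\right) - 735} = \sqrt{- \frac{116}{5} - 735} = \sqrt{- \frac{3791}{5}} = \frac{i \sqrt{18955}}{5}$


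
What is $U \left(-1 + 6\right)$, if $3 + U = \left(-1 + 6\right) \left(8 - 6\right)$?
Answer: $35$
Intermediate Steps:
$U = 7$ ($U = -3 + \left(-1 + 6\right) \left(8 - 6\right) = -3 + 5 \cdot 2 = -3 + 10 = 7$)
$U \left(-1 + 6\right) = 7 \left(-1 + 6\right) = 7 \cdot 5 = 35$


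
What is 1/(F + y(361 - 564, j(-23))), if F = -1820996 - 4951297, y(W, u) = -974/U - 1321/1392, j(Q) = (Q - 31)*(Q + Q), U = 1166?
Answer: -811536/5495961020095 ≈ -1.4766e-7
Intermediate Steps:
j(Q) = 2*Q*(-31 + Q) (j(Q) = (-31 + Q)*(2*Q) = 2*Q*(-31 + Q))
y(W, u) = -1448047/811536 (y(W, u) = -974/1166 - 1321/1392 = -974*1/1166 - 1321*1/1392 = -487/583 - 1321/1392 = -1448047/811536)
F = -6772293
1/(F + y(361 - 564, j(-23))) = 1/(-6772293 - 1448047/811536) = 1/(-5495961020095/811536) = -811536/5495961020095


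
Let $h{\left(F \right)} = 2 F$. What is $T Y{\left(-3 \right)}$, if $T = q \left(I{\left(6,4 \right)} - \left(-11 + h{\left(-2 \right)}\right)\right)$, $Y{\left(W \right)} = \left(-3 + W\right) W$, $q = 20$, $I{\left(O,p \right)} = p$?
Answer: $6840$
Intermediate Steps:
$Y{\left(W \right)} = W \left(-3 + W\right)$
$T = 380$ ($T = 20 \left(4 + \left(11 - 2 \left(-2\right)\right)\right) = 20 \left(4 + \left(11 - -4\right)\right) = 20 \left(4 + \left(11 + 4\right)\right) = 20 \left(4 + 15\right) = 20 \cdot 19 = 380$)
$T Y{\left(-3 \right)} = 380 \left(- 3 \left(-3 - 3\right)\right) = 380 \left(\left(-3\right) \left(-6\right)\right) = 380 \cdot 18 = 6840$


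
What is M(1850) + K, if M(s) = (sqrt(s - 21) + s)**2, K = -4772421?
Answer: -1348092 + 3700*sqrt(1829) ≈ -1.1899e+6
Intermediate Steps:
M(s) = (s + sqrt(-21 + s))**2 (M(s) = (sqrt(-21 + s) + s)**2 = (s + sqrt(-21 + s))**2)
M(1850) + K = (1850 + sqrt(-21 + 1850))**2 - 4772421 = (1850 + sqrt(1829))**2 - 4772421 = -4772421 + (1850 + sqrt(1829))**2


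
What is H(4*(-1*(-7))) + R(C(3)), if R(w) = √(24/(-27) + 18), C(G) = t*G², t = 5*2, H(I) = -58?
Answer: -58 + √154/3 ≈ -53.863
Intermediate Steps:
t = 10
C(G) = 10*G²
R(w) = √154/3 (R(w) = √(24*(-1/27) + 18) = √(-8/9 + 18) = √(154/9) = √154/3)
H(4*(-1*(-7))) + R(C(3)) = -58 + √154/3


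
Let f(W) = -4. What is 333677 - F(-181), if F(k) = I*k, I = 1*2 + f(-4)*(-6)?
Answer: 338383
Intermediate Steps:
I = 26 (I = 1*2 - 4*(-6) = 2 + 24 = 26)
F(k) = 26*k
333677 - F(-181) = 333677 - 26*(-181) = 333677 - 1*(-4706) = 333677 + 4706 = 338383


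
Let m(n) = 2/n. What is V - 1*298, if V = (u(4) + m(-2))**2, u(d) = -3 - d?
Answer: -234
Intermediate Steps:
V = 64 (V = ((-3 - 1*4) + 2/(-2))**2 = ((-3 - 4) + 2*(-1/2))**2 = (-7 - 1)**2 = (-8)**2 = 64)
V - 1*298 = 64 - 1*298 = 64 - 298 = -234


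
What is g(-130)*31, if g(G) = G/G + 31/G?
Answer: 3069/130 ≈ 23.608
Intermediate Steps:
g(G) = 1 + 31/G
g(-130)*31 = ((31 - 130)/(-130))*31 = -1/130*(-99)*31 = (99/130)*31 = 3069/130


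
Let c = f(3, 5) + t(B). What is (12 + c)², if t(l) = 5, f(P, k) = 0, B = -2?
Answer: 289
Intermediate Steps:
c = 5 (c = 0 + 5 = 5)
(12 + c)² = (12 + 5)² = 17² = 289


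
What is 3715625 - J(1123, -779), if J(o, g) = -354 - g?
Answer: 3715200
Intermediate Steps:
3715625 - J(1123, -779) = 3715625 - (-354 - 1*(-779)) = 3715625 - (-354 + 779) = 3715625 - 1*425 = 3715625 - 425 = 3715200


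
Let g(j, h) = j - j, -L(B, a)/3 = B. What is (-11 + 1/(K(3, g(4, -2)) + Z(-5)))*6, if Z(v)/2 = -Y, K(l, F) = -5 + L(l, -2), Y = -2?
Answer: -333/5 ≈ -66.600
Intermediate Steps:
L(B, a) = -3*B
g(j, h) = 0
K(l, F) = -5 - 3*l
Z(v) = 4 (Z(v) = 2*(-1*(-2)) = 2*2 = 4)
(-11 + 1/(K(3, g(4, -2)) + Z(-5)))*6 = (-11 + 1/((-5 - 3*3) + 4))*6 = (-11 + 1/((-5 - 9) + 4))*6 = (-11 + 1/(-14 + 4))*6 = (-11 + 1/(-10))*6 = (-11 - 1/10)*6 = -111/10*6 = -333/5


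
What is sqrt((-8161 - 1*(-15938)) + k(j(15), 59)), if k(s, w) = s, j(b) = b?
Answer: 4*sqrt(487) ≈ 88.272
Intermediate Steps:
sqrt((-8161 - 1*(-15938)) + k(j(15), 59)) = sqrt((-8161 - 1*(-15938)) + 15) = sqrt((-8161 + 15938) + 15) = sqrt(7777 + 15) = sqrt(7792) = 4*sqrt(487)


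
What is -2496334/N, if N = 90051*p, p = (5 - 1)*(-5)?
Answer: 1248167/900510 ≈ 1.3861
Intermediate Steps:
p = -20 (p = 4*(-5) = -20)
N = -1801020 (N = 90051*(-20) = -1801020)
-2496334/N = -2496334/(-1801020) = -2496334*(-1/1801020) = 1248167/900510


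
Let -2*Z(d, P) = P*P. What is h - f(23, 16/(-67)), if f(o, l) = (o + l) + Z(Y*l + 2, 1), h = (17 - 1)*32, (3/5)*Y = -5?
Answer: 65625/134 ≈ 489.74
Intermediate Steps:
Y = -25/3 (Y = (5/3)*(-5) = -25/3 ≈ -8.3333)
h = 512 (h = 16*32 = 512)
Z(d, P) = -P²/2 (Z(d, P) = -P*P/2 = -P²/2)
f(o, l) = -½ + l + o (f(o, l) = (o + l) - ½*1² = (l + o) - ½*1 = (l + o) - ½ = -½ + l + o)
h - f(23, 16/(-67)) = 512 - (-½ + 16/(-67) + 23) = 512 - (-½ + 16*(-1/67) + 23) = 512 - (-½ - 16/67 + 23) = 512 - 1*2983/134 = 512 - 2983/134 = 65625/134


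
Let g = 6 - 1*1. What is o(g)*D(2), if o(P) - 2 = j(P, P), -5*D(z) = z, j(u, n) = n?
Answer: -14/5 ≈ -2.8000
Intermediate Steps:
D(z) = -z/5
g = 5 (g = 6 - 1 = 5)
o(P) = 2 + P
o(g)*D(2) = (2 + 5)*(-1/5*2) = 7*(-2/5) = -14/5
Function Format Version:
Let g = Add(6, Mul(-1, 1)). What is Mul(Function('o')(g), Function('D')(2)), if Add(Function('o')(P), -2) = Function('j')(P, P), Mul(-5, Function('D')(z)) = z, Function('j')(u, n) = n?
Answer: Rational(-14, 5) ≈ -2.8000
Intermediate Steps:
Function('D')(z) = Mul(Rational(-1, 5), z)
g = 5 (g = Add(6, -1) = 5)
Function('o')(P) = Add(2, P)
Mul(Function('o')(g), Function('D')(2)) = Mul(Add(2, 5), Mul(Rational(-1, 5), 2)) = Mul(7, Rational(-2, 5)) = Rational(-14, 5)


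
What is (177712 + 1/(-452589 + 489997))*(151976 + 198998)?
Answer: 1166611340167039/18704 ≈ 6.2372e+10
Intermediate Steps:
(177712 + 1/(-452589 + 489997))*(151976 + 198998) = (177712 + 1/37408)*350974 = (6647850497/37408)*350974 = 1166611340167039/18704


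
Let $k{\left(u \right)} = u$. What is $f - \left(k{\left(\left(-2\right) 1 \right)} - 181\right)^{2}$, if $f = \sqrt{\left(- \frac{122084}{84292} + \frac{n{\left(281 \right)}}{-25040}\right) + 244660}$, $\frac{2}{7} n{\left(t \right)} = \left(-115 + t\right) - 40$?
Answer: $-33489 + \frac{\sqrt{4257569733817022693915}}{131916980} \approx -32994.0$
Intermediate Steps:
$n{\left(t \right)} = - \frac{1085}{2} + \frac{7 t}{2}$ ($n{\left(t \right)} = \frac{7 \left(\left(-115 + t\right) - 40\right)}{2} = \frac{7 \left(-155 + t\right)}{2} = - \frac{1085}{2} + \frac{7 t}{2}$)
$f = \frac{\sqrt{4257569733817022693915}}{131916980}$ ($f = \sqrt{\left(- \frac{122084}{84292} + \frac{- \frac{1085}{2} + \frac{7}{2} \cdot 281}{-25040}\right) + 244660} = \sqrt{\left(\left(-122084\right) \frac{1}{84292} + \left(- \frac{1085}{2} + \frac{1967}{2}\right) \left(- \frac{1}{25040}\right)\right) + 244660} = \sqrt{\left(- \frac{30521}{21073} + 441 \left(- \frac{1}{25040}\right)\right) + 244660} = \sqrt{\left(- \frac{30521}{21073} - \frac{441}{25040}\right) + 244660} = \sqrt{- \frac{773539033}{527667920} + 244660} = \sqrt{\frac{129098459768167}{527667920}} = \frac{\sqrt{4257569733817022693915}}{131916980} \approx 494.63$)
$f - \left(k{\left(\left(-2\right) 1 \right)} - 181\right)^{2} = \frac{\sqrt{4257569733817022693915}}{131916980} - \left(\left(-2\right) 1 - 181\right)^{2} = \frac{\sqrt{4257569733817022693915}}{131916980} - \left(-2 - 181\right)^{2} = \frac{\sqrt{4257569733817022693915}}{131916980} - \left(-183\right)^{2} = \frac{\sqrt{4257569733817022693915}}{131916980} - 33489 = -33489 + \frac{\sqrt{4257569733817022693915}}{131916980}$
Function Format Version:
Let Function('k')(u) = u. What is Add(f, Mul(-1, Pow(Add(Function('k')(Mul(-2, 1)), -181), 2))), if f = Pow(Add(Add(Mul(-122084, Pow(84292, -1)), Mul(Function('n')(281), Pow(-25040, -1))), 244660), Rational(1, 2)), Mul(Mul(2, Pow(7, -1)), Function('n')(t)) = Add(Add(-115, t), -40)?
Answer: Add(-33489, Mul(Rational(1, 131916980), Pow(4257569733817022693915, Rational(1, 2)))) ≈ -32994.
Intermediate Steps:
Function('n')(t) = Add(Rational(-1085, 2), Mul(Rational(7, 2), t)) (Function('n')(t) = Mul(Rational(7, 2), Add(Add(-115, t), -40)) = Mul(Rational(7, 2), Add(-155, t)) = Add(Rational(-1085, 2), Mul(Rational(7, 2), t)))
f = Mul(Rational(1, 131916980), Pow(4257569733817022693915, Rational(1, 2))) (f = Pow(Add(Add(Mul(-122084, Pow(84292, -1)), Mul(Add(Rational(-1085, 2), Mul(Rational(7, 2), 281)), Pow(-25040, -1))), 244660), Rational(1, 2)) = Pow(Add(Add(Mul(-122084, Rational(1, 84292)), Mul(Add(Rational(-1085, 2), Rational(1967, 2)), Rational(-1, 25040))), 244660), Rational(1, 2)) = Pow(Add(Add(Rational(-30521, 21073), Mul(441, Rational(-1, 25040))), 244660), Rational(1, 2)) = Pow(Add(Add(Rational(-30521, 21073), Rational(-441, 25040)), 244660), Rational(1, 2)) = Pow(Add(Rational(-773539033, 527667920), 244660), Rational(1, 2)) = Pow(Rational(129098459768167, 527667920), Rational(1, 2)) = Mul(Rational(1, 131916980), Pow(4257569733817022693915, Rational(1, 2))) ≈ 494.63)
Add(f, Mul(-1, Pow(Add(Function('k')(Mul(-2, 1)), -181), 2))) = Add(Mul(Rational(1, 131916980), Pow(4257569733817022693915, Rational(1, 2))), Mul(-1, Pow(Add(Mul(-2, 1), -181), 2))) = Add(Mul(Rational(1, 131916980), Pow(4257569733817022693915, Rational(1, 2))), Mul(-1, Pow(Add(-2, -181), 2))) = Add(Mul(Rational(1, 131916980), Pow(4257569733817022693915, Rational(1, 2))), Mul(-1, Pow(-183, 2))) = Add(Mul(Rational(1, 131916980), Pow(4257569733817022693915, Rational(1, 2))), Mul(-1, 33489)) = Add(Mul(Rational(1, 131916980), Pow(4257569733817022693915, Rational(1, 2))), -33489) = Add(-33489, Mul(Rational(1, 131916980), Pow(4257569733817022693915, Rational(1, 2))))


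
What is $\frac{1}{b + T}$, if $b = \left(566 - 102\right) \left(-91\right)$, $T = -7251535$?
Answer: $- \frac{1}{7293759} \approx -1.371 \cdot 10^{-7}$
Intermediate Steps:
$b = -42224$ ($b = 464 \left(-91\right) = -42224$)
$\frac{1}{b + T} = \frac{1}{-42224 - 7251535} = \frac{1}{-7293759} = - \frac{1}{7293759}$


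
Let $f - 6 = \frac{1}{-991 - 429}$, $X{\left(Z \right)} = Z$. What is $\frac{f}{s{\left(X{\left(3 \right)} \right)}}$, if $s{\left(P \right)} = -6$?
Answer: $- \frac{8519}{8520} \approx -0.99988$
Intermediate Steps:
$f = \frac{8519}{1420}$ ($f = 6 + \frac{1}{-991 - 429} = 6 + \frac{1}{-1420} = 6 - \frac{1}{1420} = \frac{8519}{1420} \approx 5.9993$)
$\frac{f}{s{\left(X{\left(3 \right)} \right)}} = \frac{8519}{1420 \left(-6\right)} = \frac{8519}{1420} \left(- \frac{1}{6}\right) = - \frac{8519}{8520}$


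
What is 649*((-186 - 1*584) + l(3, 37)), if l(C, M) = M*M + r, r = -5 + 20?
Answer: 398486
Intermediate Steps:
r = 15
l(C, M) = 15 + M² (l(C, M) = M*M + 15 = M² + 15 = 15 + M²)
649*((-186 - 1*584) + l(3, 37)) = 649*((-186 - 1*584) + (15 + 37²)) = 649*((-186 - 584) + (15 + 1369)) = 649*(-770 + 1384) = 649*614 = 398486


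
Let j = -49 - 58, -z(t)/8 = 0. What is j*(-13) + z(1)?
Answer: 1391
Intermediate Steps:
z(t) = 0 (z(t) = -8*0 = 0)
j = -107
j*(-13) + z(1) = -107*(-13) + 0 = 1391 + 0 = 1391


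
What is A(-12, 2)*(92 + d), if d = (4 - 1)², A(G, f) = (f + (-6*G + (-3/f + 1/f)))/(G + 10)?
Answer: -7373/2 ≈ -3686.5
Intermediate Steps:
A(G, f) = (f - 6*G - 2/f)/(10 + G) (A(G, f) = (f + (-6*G + (-3/f + 1/f)))/(10 + G) = (f + (-6*G - 2/f))/(10 + G) = (f - 6*G - 2/f)/(10 + G))
d = 9 (d = 3² = 9)
A(-12, 2)*(92 + d) = ((-2 + 2² - 6*(-12)*2)/(2*(10 - 12)))*(92 + 9) = ((½)*(-2 + 4 + 144)/(-2))*101 = ((½)*(-½)*146)*101 = -73/2*101 = -7373/2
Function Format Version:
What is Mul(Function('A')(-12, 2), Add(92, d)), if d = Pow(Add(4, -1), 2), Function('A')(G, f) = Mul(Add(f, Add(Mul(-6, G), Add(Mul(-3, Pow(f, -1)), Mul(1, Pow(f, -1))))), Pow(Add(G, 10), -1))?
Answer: Rational(-7373, 2) ≈ -3686.5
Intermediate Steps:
Function('A')(G, f) = Mul(Pow(Add(10, G), -1), Add(f, Mul(-6, G), Mul(-2, Pow(f, -1)))) (Function('A')(G, f) = Mul(Add(f, Add(Mul(-6, G), Add(Mul(-3, Pow(f, -1)), Pow(f, -1)))), Pow(Add(10, G), -1)) = Mul(Add(f, Add(Mul(-6, G), Mul(-2, Pow(f, -1)))), Pow(Add(10, G), -1)) = Mul(Add(f, Mul(-6, G), Mul(-2, Pow(f, -1))), Pow(Add(10, G), -1)) = Mul(Pow(Add(10, G), -1), Add(f, Mul(-6, G), Mul(-2, Pow(f, -1)))))
d = 9 (d = Pow(3, 2) = 9)
Mul(Function('A')(-12, 2), Add(92, d)) = Mul(Mul(Pow(2, -1), Pow(Add(10, -12), -1), Add(-2, Pow(2, 2), Mul(-6, -12, 2))), Add(92, 9)) = Mul(Mul(Rational(1, 2), Pow(-2, -1), Add(-2, 4, 144)), 101) = Mul(Mul(Rational(1, 2), Rational(-1, 2), 146), 101) = Mul(Rational(-73, 2), 101) = Rational(-7373, 2)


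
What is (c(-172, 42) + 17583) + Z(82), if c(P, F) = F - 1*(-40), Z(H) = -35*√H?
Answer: 17665 - 35*√82 ≈ 17348.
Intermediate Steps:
c(P, F) = 40 + F (c(P, F) = F + 40 = 40 + F)
(c(-172, 42) + 17583) + Z(82) = ((40 + 42) + 17583) - 35*√82 = (82 + 17583) - 35*√82 = 17665 - 35*√82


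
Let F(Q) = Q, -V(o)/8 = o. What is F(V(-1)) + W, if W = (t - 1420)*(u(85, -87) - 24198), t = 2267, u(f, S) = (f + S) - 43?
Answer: -20533813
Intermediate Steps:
V(o) = -8*o
u(f, S) = -43 + S + f (u(f, S) = (S + f) - 43 = -43 + S + f)
W = -20533821 (W = (2267 - 1420)*((-43 - 87 + 85) - 24198) = 847*(-45 - 24198) = 847*(-24243) = -20533821)
F(V(-1)) + W = -8*(-1) - 20533821 = 8 - 20533821 = -20533813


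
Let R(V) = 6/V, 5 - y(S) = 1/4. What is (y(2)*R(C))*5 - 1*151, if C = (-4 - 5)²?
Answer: -8059/54 ≈ -149.24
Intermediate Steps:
C = 81 (C = (-9)² = 81)
y(S) = 19/4 (y(S) = 5 - 1/4 = 5 - 1*¼ = 5 - ¼ = 19/4)
(y(2)*R(C))*5 - 1*151 = (19*(6/81)/4)*5 - 1*151 = (19*(6*(1/81))/4)*5 - 151 = ((19/4)*(2/27))*5 - 151 = (19/54)*5 - 151 = 95/54 - 151 = -8059/54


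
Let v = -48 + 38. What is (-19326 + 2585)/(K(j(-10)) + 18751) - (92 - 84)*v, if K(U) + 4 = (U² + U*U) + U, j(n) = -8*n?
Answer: 2513419/31627 ≈ 79.471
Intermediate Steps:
K(U) = -4 + U + 2*U² (K(U) = -4 + ((U² + U*U) + U) = -4 + ((U² + U²) + U) = -4 + (2*U² + U) = -4 + (U + 2*U²) = -4 + U + 2*U²)
v = -10
(-19326 + 2585)/(K(j(-10)) + 18751) - (92 - 84)*v = (-19326 + 2585)/((-4 - 8*(-10) + 2*(-8*(-10))²) + 18751) - (92 - 84)*(-10) = -16741/((-4 + 80 + 2*80²) + 18751) - 8*(-10) = -16741/((-4 + 80 + 2*6400) + 18751) - 1*(-80) = -16741/((-4 + 80 + 12800) + 18751) + 80 = -16741/(12876 + 18751) + 80 = -16741/31627 + 80 = 2513419/31627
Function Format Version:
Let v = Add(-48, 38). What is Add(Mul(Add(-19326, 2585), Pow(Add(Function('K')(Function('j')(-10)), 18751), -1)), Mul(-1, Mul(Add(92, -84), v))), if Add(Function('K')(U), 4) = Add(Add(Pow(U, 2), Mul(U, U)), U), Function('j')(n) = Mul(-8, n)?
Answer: Rational(2513419, 31627) ≈ 79.471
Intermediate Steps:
Function('K')(U) = Add(-4, U, Mul(2, Pow(U, 2))) (Function('K')(U) = Add(-4, Add(Add(Pow(U, 2), Mul(U, U)), U)) = Add(-4, Add(Add(Pow(U, 2), Pow(U, 2)), U)) = Add(-4, Add(Mul(2, Pow(U, 2)), U)) = Add(-4, Add(U, Mul(2, Pow(U, 2)))) = Add(-4, U, Mul(2, Pow(U, 2))))
v = -10
Add(Mul(Add(-19326, 2585), Pow(Add(Function('K')(Function('j')(-10)), 18751), -1)), Mul(-1, Mul(Add(92, -84), v))) = Add(Mul(Add(-19326, 2585), Pow(Add(Add(-4, Mul(-8, -10), Mul(2, Pow(Mul(-8, -10), 2))), 18751), -1)), Mul(-1, Mul(Add(92, -84), -10))) = Add(Mul(-16741, Pow(Add(Add(-4, 80, Mul(2, Pow(80, 2))), 18751), -1)), Mul(-1, Mul(8, -10))) = Add(Mul(-16741, Pow(Add(Add(-4, 80, Mul(2, 6400)), 18751), -1)), Mul(-1, -80)) = Add(Mul(-16741, Pow(Add(Add(-4, 80, 12800), 18751), -1)), 80) = Add(Mul(-16741, Pow(Add(12876, 18751), -1)), 80) = Add(Mul(-16741, Pow(31627, -1)), 80) = Add(Mul(-16741, Rational(1, 31627)), 80) = Add(Rational(-16741, 31627), 80) = Rational(2513419, 31627)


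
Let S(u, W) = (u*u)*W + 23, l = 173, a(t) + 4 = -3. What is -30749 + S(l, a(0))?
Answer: -240229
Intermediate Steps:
a(t) = -7 (a(t) = -4 - 3 = -7)
S(u, W) = 23 + W*u² (S(u, W) = u²*W + 23 = W*u² + 23 = 23 + W*u²)
-30749 + S(l, a(0)) = -30749 + (23 - 7*173²) = -30749 + (23 - 7*29929) = -30749 + (23 - 209503) = -30749 - 209480 = -240229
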